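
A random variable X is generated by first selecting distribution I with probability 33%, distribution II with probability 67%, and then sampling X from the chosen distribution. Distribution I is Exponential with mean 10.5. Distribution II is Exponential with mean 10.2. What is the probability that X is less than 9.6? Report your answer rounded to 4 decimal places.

Conditional on each component, P(X < 9.6): I: 0.599197; II: 0.609831.
By total probability, P(X < 9.6) = 0.33·0.599197 + 0.67·0.609831 = 0.606322.

0.6063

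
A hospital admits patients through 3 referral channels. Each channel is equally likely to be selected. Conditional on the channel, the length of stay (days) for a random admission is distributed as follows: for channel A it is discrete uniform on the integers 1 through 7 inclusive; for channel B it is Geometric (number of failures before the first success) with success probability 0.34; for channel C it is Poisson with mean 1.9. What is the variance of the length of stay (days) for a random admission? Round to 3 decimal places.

4.831

Per component, A: μ=4, E[X²]=20; B: μ=1.94118, E[X²]=9.47751; C: μ=1.9, E[X²]=5.51.
E[X] = 0.333333·4 + 0.333333·1.94118 + 0.333333·1.9 = 2.61373.
E[X²] = 0.333333·20 + 0.333333·9.47751 + 0.333333·5.51 = 11.6625.
Var(X) = E[X²] − (E[X])² = 11.6625 − 6.83156 = 4.83094.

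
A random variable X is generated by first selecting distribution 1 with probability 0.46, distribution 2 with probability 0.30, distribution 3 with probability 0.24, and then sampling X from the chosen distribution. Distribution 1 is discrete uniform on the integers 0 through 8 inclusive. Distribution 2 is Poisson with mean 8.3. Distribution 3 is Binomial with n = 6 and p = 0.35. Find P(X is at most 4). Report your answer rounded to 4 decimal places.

0.5153

Conditional on each component, P(X ≤ 4): 1: 0.555556; 2: 0.0836969; 3: 0.977678.
By total probability, P(X ≤ 4) = 0.46·0.555556 + 0.3·0.0836969 + 0.24·0.977678 = 0.515307.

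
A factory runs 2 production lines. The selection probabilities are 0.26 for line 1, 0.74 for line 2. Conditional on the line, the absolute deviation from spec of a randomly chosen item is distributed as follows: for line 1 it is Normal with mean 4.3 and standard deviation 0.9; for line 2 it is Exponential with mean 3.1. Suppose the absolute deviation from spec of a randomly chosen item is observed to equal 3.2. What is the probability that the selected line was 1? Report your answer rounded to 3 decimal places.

0.391

Likelihoods f(3.2 | ·): 1: 0.210033; 2: 0.114904.
Posterior ∝ prior × likelihood. Numerator for 1: 0.26·0.210033 = 0.0546085.
Normalizing constant: 0.26·0.210033 + 0.74·0.114904 = 0.139637.
P(1 | observation) = 0.0546085 / 0.139637 = 0.391074.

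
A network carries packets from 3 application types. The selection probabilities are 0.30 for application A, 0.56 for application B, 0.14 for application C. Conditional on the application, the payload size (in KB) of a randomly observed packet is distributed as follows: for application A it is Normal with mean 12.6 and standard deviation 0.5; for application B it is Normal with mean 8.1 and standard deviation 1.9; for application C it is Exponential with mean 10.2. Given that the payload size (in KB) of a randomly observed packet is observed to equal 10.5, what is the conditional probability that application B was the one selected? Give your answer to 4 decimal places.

0.9147

Likelihoods f(10.5 | ·): A: 0.000117886; B: 0.0945547; C: 0.0350213.
Posterior ∝ prior × likelihood. Numerator for B: 0.56·0.0945547 = 0.0529507.
Normalizing constant: 0.3·0.000117886 + 0.56·0.0945547 + 0.14·0.0350213 = 0.057889.
P(B | observation) = 0.0529507 / 0.057889 = 0.914693.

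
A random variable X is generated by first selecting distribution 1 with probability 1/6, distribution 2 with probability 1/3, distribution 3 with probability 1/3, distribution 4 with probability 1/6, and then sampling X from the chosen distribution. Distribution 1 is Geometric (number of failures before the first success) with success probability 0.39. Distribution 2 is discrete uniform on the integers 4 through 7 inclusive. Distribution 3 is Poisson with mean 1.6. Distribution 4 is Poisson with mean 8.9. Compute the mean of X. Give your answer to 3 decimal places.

4.111

Component means — 1: 1.5641; 2: 5.5; 3: 1.6; 4: 8.9.
E[X] = 0.166667·1.5641 + 0.333333·5.5 + 0.333333·1.6 + 0.166667·8.9 = 4.11068.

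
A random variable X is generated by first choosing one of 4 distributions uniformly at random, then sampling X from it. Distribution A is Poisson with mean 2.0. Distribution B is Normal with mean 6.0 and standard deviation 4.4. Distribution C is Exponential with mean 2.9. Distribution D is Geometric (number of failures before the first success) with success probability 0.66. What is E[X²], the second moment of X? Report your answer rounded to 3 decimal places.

19.806

For each component E[X²] = Var + (mean)², giving A: 6; B: 55.36; C: 16.82; D: 1.04591.
Overall E[X²] = 0.25·6 + 0.25·55.36 + 0.25·16.82 + 0.25·1.04591 = 19.8065.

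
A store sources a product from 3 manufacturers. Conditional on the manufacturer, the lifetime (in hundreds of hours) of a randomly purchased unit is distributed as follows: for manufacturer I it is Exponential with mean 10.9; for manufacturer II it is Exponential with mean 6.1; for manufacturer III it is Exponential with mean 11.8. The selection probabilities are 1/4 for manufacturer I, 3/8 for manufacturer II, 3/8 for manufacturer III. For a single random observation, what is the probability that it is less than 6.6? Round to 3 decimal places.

0.522

Conditional on each manufacturer, P(X < 6.6): I: 0.454201; II: 0.661072; III: 0.428404.
By total probability, P(X < 6.6) = 0.25·0.454201 + 0.375·0.661072 + 0.375·0.428404 = 0.522104.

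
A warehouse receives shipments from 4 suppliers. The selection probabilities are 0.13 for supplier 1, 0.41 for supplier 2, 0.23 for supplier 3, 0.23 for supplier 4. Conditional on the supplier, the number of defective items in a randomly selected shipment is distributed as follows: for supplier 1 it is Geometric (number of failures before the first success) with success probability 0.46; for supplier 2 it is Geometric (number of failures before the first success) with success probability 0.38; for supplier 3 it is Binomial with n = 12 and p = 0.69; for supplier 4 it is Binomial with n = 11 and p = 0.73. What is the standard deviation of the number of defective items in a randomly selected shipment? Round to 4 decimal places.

Per component, 1: μ=1.17391, E[X²]=3.93006; 2: μ=1.63158, E[X²]=6.95568; 3: μ=8.28, E[X²]=71.1252; 4: μ=8.03, E[X²]=66.649.
E[X] = 0.13·1.17391 + 0.41·1.63158 + 0.23·8.28 + 0.23·8.03 = 4.57286.
E[X²] = 0.13·3.93006 + 0.41·6.95568 + 0.23·71.1252 + 0.23·66.649 = 35.0508.
Var(X) = E[X²] − (E[X])² = 35.0508 − 20.911 = 14.1398.
SD(X) = √14.1398 = 3.76029.

3.7603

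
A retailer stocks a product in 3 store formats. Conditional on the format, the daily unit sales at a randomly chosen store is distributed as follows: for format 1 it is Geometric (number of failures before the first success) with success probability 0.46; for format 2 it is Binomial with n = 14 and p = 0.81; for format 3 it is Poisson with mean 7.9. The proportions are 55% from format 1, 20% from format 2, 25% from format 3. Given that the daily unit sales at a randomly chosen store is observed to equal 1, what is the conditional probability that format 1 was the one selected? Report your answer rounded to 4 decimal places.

0.9947

Likelihoods P(X=1 | ·): 1: 0.2484; 2: 4.76881e-09; 3: 0.00292887.
Posterior ∝ prior × likelihood. Numerator for 1: 0.55·0.2484 = 0.13662.
Normalizing constant: 0.55·0.2484 + 0.2·4.76881e-09 + 0.25·0.00292887 = 0.137352.
P(1 | observation) = 0.13662 / 0.137352 = 0.994669.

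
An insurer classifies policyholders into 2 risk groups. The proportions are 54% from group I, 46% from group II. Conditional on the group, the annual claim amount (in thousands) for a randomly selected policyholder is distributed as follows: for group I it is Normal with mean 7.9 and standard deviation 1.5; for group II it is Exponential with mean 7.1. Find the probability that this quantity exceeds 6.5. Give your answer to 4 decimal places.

0.6295

Conditional on each group, P(X > 6.5): I: 0.824676; II: 0.400319.
By total probability, P(X > 6.5) = 0.54·0.824676 + 0.46·0.400319 = 0.629472.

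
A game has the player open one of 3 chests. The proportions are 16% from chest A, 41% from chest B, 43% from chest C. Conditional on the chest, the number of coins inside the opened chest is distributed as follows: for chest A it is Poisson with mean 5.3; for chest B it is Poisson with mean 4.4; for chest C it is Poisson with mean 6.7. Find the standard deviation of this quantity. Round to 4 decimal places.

2.5795

Per component, A: μ=5.3, E[X²]=33.39; B: μ=4.4, E[X²]=23.76; C: μ=6.7, E[X²]=51.59.
E[X] = 0.16·5.3 + 0.41·4.4 + 0.43·6.7 = 5.533.
E[X²] = 0.16·33.39 + 0.41·23.76 + 0.43·51.59 = 37.2677.
Var(X) = E[X²] − (E[X])² = 37.2677 − 30.6141 = 6.65361.
SD(X) = √6.65361 = 2.57946.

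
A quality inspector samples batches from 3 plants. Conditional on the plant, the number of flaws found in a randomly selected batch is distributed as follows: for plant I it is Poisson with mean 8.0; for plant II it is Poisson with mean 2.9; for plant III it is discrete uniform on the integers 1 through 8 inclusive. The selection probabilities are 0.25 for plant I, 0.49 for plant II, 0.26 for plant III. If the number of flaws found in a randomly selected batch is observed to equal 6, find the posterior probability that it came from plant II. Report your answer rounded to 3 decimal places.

0.261

Likelihoods P(X=6 | ·): I: 0.122138; II: 0.0454571; III: 0.125.
Posterior ∝ prior × likelihood. Numerator for II: 0.49·0.0454571 = 0.022274.
Normalizing constant: 0.25·0.122138 + 0.49·0.0454571 + 0.26·0.125 = 0.0853085.
P(II | observation) = 0.022274 / 0.0853085 = 0.261099.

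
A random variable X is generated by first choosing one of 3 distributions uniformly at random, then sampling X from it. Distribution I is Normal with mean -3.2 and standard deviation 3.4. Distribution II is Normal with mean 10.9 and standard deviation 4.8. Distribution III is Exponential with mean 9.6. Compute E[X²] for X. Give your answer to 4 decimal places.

115.9900

For each component E[X²] = Var + (mean)², giving I: 21.8; II: 141.85; III: 184.32.
Overall E[X²] = 0.333333·21.8 + 0.333333·141.85 + 0.333333·184.32 = 115.99.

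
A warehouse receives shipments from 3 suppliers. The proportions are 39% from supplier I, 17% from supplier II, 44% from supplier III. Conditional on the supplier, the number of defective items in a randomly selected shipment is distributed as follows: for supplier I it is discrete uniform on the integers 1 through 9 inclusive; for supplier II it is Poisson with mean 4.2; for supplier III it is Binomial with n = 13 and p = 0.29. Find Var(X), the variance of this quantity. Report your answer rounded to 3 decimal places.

Per component, I: μ=5, E[X²]=31.6667; II: μ=4.2, E[X²]=21.84; III: μ=3.77, E[X²]=16.8896.
E[X] = 0.39·5 + 0.17·4.2 + 0.44·3.77 = 4.3228.
E[X²] = 0.39·31.6667 + 0.17·21.84 + 0.44·16.8896 = 23.4942.
Var(X) = E[X²] − (E[X])² = 23.4942 − 18.6866 = 4.80762.

4.808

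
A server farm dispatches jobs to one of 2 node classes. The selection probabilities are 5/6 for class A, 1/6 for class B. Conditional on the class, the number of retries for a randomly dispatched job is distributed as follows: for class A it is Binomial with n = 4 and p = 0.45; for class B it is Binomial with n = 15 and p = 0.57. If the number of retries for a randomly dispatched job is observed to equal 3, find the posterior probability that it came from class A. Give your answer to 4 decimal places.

0.9967

Likelihoods P(X=3 | ·): A: 0.200475; B: 0.00336711.
Posterior ∝ prior × likelihood. Numerator for A: 0.833333·0.200475 = 0.167063.
Normalizing constant: 0.833333·0.200475 + 0.166667·0.00336711 = 0.167624.
P(A | observation) = 0.167063 / 0.167624 = 0.996652.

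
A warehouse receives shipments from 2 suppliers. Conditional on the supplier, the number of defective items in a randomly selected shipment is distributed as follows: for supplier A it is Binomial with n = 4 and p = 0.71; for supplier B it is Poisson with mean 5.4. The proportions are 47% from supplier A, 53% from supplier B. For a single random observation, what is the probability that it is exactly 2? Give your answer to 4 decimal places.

Conditional on each supplier, P(X = 2): A: 0.254369; B: 0.0658518.
By total probability, P(X = 2) = 0.47·0.254369 + 0.53·0.0658518 = 0.154455.

0.1545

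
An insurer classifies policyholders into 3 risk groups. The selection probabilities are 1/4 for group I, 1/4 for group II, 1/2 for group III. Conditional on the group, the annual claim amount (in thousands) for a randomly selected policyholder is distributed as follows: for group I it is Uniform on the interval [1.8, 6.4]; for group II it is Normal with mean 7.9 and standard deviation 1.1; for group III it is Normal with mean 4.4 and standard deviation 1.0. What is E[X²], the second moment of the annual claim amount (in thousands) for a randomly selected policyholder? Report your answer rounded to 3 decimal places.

For each component E[X²] = Var + (mean)², giving I: 18.5733; II: 63.62; III: 20.36.
Overall E[X²] = 0.25·18.5733 + 0.25·63.62 + 0.5·20.36 = 30.7283.

30.728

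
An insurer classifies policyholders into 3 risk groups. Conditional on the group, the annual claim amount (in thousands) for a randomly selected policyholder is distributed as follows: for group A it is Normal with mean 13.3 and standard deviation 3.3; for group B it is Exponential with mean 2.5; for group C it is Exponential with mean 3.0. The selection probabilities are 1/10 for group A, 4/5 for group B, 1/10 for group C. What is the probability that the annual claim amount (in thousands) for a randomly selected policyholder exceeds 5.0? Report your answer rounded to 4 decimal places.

0.2266

Conditional on each group, P(X > 5.0): A: 0.994051; B: 0.135335; C: 0.188876.
By total probability, P(X > 5.0) = 0.1·0.994051 + 0.8·0.135335 + 0.1·0.188876 = 0.226561.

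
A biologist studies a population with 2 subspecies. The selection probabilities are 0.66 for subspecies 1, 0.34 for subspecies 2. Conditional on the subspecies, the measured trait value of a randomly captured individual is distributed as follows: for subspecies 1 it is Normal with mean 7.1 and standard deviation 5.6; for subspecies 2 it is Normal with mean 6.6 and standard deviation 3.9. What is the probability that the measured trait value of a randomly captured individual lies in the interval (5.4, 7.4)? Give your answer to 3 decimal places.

0.162

Conditional on each subspecies, P(5.4 < X < 7.4): 1: 0.140634; 2: 0.202106.
By total probability, P(5.4 < X < 7.4) = 0.66·0.140634 + 0.34·0.202106 = 0.161535.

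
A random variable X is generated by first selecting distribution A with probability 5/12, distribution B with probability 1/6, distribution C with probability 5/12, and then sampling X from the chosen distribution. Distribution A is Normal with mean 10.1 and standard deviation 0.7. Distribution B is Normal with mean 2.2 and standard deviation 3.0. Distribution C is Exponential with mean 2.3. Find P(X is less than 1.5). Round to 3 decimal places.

Conditional on each component, P(X < 1.5): A: 0; B: 0.407751; C: 0.479088.
By total probability, P(X < 1.5) = 0.416667·0 + 0.166667·0.407751 + 0.416667·0.479088 = 0.267578.

0.268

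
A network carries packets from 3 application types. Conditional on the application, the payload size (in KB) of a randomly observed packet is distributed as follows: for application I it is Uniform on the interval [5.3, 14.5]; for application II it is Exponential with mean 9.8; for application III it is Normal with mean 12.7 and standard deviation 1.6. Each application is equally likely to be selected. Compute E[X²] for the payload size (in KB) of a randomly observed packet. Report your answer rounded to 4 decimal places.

153.6644

For each component E[X²] = Var + (mean)², giving I: 105.063; II: 192.08; III: 163.85.
Overall E[X²] = 0.333333·105.063 + 0.333333·192.08 + 0.333333·163.85 = 153.664.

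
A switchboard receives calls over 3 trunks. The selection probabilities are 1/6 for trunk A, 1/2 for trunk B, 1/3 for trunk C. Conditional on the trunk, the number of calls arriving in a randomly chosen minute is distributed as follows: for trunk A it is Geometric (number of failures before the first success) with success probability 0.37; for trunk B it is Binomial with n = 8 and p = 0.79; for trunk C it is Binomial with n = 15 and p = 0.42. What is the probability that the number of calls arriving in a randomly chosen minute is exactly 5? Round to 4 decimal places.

0.1423

Conditional on each trunk, P(X = 5): A: 0.0367202; B: 0.159581; C: 0.169076.
By total probability, P(X = 5) = 0.166667·0.0367202 + 0.5·0.159581 + 0.333333·0.169076 = 0.142269.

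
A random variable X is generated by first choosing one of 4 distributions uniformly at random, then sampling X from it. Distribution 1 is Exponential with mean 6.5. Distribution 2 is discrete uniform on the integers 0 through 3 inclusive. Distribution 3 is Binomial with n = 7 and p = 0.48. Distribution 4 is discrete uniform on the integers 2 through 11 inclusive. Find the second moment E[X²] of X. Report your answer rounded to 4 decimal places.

37.8842

For each component E[X²] = Var + (mean)², giving 1: 84.5; 2: 3.5; 3: 13.0368; 4: 50.5.
Overall E[X²] = 0.25·84.5 + 0.25·3.5 + 0.25·13.0368 + 0.25·50.5 = 37.8842.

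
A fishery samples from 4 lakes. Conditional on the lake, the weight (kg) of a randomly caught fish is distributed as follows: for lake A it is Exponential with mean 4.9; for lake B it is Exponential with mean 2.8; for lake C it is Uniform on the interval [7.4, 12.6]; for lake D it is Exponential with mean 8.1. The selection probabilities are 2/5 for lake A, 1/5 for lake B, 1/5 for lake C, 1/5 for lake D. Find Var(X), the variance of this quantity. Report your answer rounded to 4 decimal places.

31.3391

Per component, A: μ=4.9, E[X²]=48.02; B: μ=2.8, E[X²]=15.68; C: μ=10, E[X²]=102.253; D: μ=8.1, E[X²]=131.22.
E[X] = 0.4·4.9 + 0.2·2.8 + 0.2·10 + 0.2·8.1 = 6.14.
E[X²] = 0.4·48.02 + 0.2·15.68 + 0.2·102.253 + 0.2·131.22 = 69.0387.
Var(X) = E[X²] − (E[X])² = 69.0387 − 37.6996 = 31.3391.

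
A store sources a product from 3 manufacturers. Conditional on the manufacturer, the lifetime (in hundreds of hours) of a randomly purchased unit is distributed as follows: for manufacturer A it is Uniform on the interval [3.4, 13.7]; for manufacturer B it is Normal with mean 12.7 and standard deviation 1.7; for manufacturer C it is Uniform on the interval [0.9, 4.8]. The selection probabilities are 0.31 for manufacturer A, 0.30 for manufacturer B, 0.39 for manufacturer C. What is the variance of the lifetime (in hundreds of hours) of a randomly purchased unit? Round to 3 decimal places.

20.983

Per component, A: μ=8.55, E[X²]=81.9433; B: μ=12.7, E[X²]=164.18; C: μ=2.85, E[X²]=9.39.
E[X] = 0.31·8.55 + 0.3·12.7 + 0.39·2.85 = 7.572.
E[X²] = 0.31·81.9433 + 0.3·164.18 + 0.39·9.39 = 78.3185.
Var(X) = E[X²] − (E[X])² = 78.3185 − 57.3352 = 20.9833.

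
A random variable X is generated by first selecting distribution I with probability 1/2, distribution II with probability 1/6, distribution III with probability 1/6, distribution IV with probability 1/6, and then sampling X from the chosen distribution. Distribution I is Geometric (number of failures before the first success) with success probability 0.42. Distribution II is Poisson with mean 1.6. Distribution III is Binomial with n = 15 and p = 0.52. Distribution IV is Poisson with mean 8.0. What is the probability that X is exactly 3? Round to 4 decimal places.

Conditional on each component, P(X = 3): I: 0.081947; II: 0.137828; III: 0.0095701; IV: 0.0286261.
By total probability, P(X = 3) = 0.5·0.081947 + 0.166667·0.137828 + 0.166667·0.0095701 + 0.166667·0.0286261 = 0.0703109.

0.0703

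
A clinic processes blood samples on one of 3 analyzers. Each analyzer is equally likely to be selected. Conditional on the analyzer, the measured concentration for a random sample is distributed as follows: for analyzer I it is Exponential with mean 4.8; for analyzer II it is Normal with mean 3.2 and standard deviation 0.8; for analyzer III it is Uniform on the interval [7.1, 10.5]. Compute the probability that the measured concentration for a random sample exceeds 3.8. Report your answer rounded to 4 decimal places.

Conditional on each analyzer, P(X > 3.8): I: 0.453089; II: 0.226627; III: 1.
By total probability, P(X > 3.8) = 0.333333·0.453089 + 0.333333·0.226627 + 0.333333·1 = 0.559905.

0.5599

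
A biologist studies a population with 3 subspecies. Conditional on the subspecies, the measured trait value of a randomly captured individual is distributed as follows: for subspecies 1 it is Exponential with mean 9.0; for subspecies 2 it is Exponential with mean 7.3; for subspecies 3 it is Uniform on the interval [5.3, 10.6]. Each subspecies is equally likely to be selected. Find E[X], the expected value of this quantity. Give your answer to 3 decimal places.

8.083

Component means — 1: 9; 2: 7.3; 3: 7.95.
E[X] = 0.333333·9 + 0.333333·7.3 + 0.333333·7.95 = 8.08333.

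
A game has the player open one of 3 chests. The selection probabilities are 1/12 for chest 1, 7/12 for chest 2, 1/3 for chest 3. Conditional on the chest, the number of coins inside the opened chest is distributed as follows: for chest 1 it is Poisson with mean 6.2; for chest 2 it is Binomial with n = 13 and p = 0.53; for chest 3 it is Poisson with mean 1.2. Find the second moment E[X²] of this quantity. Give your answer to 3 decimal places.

For each component E[X²] = Var + (mean)², giving 1: 44.64; 2: 50.7104; 3: 2.64.
Overall E[X²] = 0.0833333·44.64 + 0.583333·50.7104 + 0.333333·2.64 = 34.1811.

34.181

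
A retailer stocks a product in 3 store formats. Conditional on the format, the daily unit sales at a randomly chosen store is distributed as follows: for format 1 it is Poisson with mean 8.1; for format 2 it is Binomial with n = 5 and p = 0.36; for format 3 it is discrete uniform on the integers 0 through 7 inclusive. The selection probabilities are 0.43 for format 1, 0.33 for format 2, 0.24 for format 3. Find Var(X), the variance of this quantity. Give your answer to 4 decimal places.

13.1678

Per component, 1: μ=8.1, E[X²]=73.71; 2: μ=1.8, E[X²]=4.392; 3: μ=3.5, E[X²]=17.5.
E[X] = 0.43·8.1 + 0.33·1.8 + 0.24·3.5 = 4.917.
E[X²] = 0.43·73.71 + 0.33·4.392 + 0.24·17.5 = 37.3447.
Var(X) = E[X²] − (E[X])² = 37.3447 − 24.1769 = 13.1678.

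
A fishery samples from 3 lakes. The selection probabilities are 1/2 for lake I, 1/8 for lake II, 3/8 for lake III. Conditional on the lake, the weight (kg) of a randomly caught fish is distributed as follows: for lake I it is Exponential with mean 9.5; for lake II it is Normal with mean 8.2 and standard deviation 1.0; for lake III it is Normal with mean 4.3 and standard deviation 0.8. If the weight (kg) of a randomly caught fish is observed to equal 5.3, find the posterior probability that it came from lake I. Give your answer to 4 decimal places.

Likelihoods f(5.3 | ·): I: 0.060254; II: 0.00595253; III: 0.228311.
Posterior ∝ prior × likelihood. Numerator for I: 0.5·0.060254 = 0.030127.
Normalizing constant: 0.5·0.060254 + 0.125·0.00595253 + 0.375·0.228311 = 0.116488.
P(I | observation) = 0.030127 / 0.116488 = 0.258628.

0.2586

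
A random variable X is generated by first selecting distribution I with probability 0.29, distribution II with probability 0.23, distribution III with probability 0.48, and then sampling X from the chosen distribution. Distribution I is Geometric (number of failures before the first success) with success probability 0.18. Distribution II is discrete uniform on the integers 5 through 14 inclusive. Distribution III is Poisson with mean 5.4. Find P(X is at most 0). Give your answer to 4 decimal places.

Conditional on each component, P(X ≤ 0): I: 0.18; II: 0; III: 0.00451658.
By total probability, P(X ≤ 0) = 0.29·0.18 + 0.23·0 + 0.48·0.00451658 = 0.054368.

0.0544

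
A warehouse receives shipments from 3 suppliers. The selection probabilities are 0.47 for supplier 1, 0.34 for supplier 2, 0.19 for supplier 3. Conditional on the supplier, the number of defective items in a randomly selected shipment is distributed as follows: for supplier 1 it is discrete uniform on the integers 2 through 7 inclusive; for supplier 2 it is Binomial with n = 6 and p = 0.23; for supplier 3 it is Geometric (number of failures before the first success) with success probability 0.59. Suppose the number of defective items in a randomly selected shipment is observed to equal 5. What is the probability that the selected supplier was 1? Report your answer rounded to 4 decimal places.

0.9714

Likelihoods P(X=5 | ·): 1: 0.166667; 2: 0.00297359; 3: 0.00683552.
Posterior ∝ prior × likelihood. Numerator for 1: 0.47·0.166667 = 0.0783333.
Normalizing constant: 0.47·0.166667 + 0.34·0.00297359 + 0.19·0.00683552 = 0.0806431.
P(1 | observation) = 0.0783333 / 0.0806431 = 0.971358.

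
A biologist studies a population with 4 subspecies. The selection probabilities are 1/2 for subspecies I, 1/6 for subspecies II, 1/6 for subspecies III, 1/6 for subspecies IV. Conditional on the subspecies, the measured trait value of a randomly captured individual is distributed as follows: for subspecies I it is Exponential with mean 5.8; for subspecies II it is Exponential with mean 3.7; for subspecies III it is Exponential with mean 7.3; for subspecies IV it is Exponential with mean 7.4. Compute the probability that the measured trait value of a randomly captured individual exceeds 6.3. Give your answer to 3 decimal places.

Conditional on each subspecies, P(X > 6.3): I: 0.337494; II: 0.18219; III: 0.421889; IV: 0.426838.
By total probability, P(X > 6.3) = 0.5·0.337494 + 0.166667·0.18219 + 0.166667·0.421889 + 0.166667·0.426838 = 0.340567.

0.341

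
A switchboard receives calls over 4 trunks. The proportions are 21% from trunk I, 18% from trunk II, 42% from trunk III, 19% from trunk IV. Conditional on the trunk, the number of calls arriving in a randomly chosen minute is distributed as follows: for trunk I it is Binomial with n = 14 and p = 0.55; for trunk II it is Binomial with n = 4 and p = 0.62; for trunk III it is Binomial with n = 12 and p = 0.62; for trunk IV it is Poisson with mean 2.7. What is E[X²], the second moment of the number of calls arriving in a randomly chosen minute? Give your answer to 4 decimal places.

40.7893

For each component E[X²] = Var + (mean)², giving I: 62.755; II: 7.0928; III: 58.1808; IV: 9.99.
Overall E[X²] = 0.21·62.755 + 0.18·7.0928 + 0.42·58.1808 + 0.19·9.99 = 40.7893.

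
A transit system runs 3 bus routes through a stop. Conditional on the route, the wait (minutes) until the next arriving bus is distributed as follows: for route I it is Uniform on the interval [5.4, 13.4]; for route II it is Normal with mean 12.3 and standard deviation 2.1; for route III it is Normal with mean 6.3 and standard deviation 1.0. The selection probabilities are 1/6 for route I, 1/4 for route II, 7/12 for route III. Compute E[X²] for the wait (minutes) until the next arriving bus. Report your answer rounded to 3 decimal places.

For each component E[X²] = Var + (mean)², giving I: 93.6933; II: 155.7; III: 40.69.
Overall E[X²] = 0.166667·93.6933 + 0.25·155.7 + 0.583333·40.69 = 78.2764.

78.276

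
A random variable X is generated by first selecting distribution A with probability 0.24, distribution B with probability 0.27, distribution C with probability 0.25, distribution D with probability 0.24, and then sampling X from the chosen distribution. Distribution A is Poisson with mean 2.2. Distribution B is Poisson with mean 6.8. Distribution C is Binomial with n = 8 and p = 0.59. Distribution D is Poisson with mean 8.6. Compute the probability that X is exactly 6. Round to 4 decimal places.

0.1199

Conditional on each component, P(X = 6): A: 0.0174484; B: 0.152939; C: 0.198535; D: 0.103449.
By total probability, P(X = 6) = 0.24·0.0174484 + 0.27·0.152939 + 0.25·0.198535 + 0.24·0.103449 = 0.119943.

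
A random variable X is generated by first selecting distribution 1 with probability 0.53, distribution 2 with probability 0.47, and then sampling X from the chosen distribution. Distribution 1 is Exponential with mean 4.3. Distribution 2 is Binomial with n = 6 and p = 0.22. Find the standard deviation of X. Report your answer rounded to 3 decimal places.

Per component, 1: μ=4.3, E[X²]=36.98; 2: μ=1.32, E[X²]=2.772.
E[X] = 0.53·4.3 + 0.47·1.32 = 2.8994.
E[X²] = 0.53·36.98 + 0.47·2.772 = 20.9022.
Var(X) = E[X²] − (E[X])² = 20.9022 − 8.40652 = 12.4957.
SD(X) = √12.4957 = 3.53493.

3.535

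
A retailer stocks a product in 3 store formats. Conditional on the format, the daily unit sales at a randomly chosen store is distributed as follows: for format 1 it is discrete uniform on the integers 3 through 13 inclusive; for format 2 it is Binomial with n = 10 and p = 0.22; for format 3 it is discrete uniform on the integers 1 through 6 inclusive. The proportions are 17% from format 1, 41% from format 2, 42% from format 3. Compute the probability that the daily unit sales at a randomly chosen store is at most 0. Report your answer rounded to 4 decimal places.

Conditional on each format, P(X ≤ 0): 1: 0; 2: 0.0833578; 3: 0.
By total probability, P(X ≤ 0) = 0.17·0 + 0.41·0.0833578 + 0.42·0 = 0.0341767.

0.0342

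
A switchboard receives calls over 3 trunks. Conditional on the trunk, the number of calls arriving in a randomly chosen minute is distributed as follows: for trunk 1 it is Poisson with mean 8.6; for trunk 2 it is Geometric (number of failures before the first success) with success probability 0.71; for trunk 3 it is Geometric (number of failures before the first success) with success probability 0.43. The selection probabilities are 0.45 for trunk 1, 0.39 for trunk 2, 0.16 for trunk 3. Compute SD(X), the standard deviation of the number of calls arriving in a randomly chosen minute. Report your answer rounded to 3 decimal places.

Per component, 1: μ=8.6, E[X²]=82.56; 2: μ=0.408451, E[X²]=0.742115; 3: μ=1.32558, E[X²]=4.83991.
E[X] = 0.45·8.6 + 0.39·0.408451 + 0.16·1.32558 = 4.24139.
E[X²] = 0.45·82.56 + 0.39·0.742115 + 0.16·4.83991 = 38.2158.
Var(X) = E[X²] − (E[X])² = 38.2158 − 17.9894 = 20.2264.
SD(X) = √20.2264 = 4.49738.

4.497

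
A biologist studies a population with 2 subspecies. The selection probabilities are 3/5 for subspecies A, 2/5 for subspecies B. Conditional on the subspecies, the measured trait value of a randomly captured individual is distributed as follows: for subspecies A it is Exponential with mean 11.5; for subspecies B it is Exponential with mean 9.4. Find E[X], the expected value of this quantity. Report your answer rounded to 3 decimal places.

Component means — A: 11.5; B: 9.4.
E[X] = 0.6·11.5 + 0.4·9.4 = 10.66.

10.660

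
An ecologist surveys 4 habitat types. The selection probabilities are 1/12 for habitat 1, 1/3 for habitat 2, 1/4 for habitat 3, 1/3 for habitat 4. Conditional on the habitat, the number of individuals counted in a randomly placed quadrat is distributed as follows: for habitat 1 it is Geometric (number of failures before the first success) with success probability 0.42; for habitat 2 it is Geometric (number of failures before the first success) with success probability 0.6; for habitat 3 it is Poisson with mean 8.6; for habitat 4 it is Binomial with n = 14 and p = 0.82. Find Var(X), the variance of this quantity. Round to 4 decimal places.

26.3442

Per component, 1: μ=1.38095, E[X²]=5.19501; 2: μ=0.666667, E[X²]=1.55556; 3: μ=8.6, E[X²]=82.56; 4: μ=11.48, E[X²]=133.857.
E[X] = 0.0833333·1.38095 + 0.333333·0.666667 + 0.25·8.6 + 0.333333·11.48 = 6.31397.
E[X²] = 0.0833333·5.19501 + 0.333333·1.55556 + 0.25·82.56 + 0.333333·133.857 = 66.2104.
Var(X) = E[X²] − (E[X])² = 66.2104 − 39.8662 = 26.3442.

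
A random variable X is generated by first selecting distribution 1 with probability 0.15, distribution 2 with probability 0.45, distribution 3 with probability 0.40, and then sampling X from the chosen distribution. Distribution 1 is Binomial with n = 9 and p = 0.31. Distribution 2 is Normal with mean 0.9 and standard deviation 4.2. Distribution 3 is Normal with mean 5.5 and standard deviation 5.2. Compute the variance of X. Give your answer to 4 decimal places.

23.5333

Per component, 1: μ=2.79, E[X²]=9.7092; 2: μ=0.9, E[X²]=18.45; 3: μ=5.5, E[X²]=57.29.
E[X] = 0.15·2.79 + 0.45·0.9 + 0.4·5.5 = 3.0235.
E[X²] = 0.15·9.7092 + 0.45·18.45 + 0.4·57.29 = 32.6749.
Var(X) = E[X²] − (E[X])² = 32.6749 − 9.14155 = 23.5333.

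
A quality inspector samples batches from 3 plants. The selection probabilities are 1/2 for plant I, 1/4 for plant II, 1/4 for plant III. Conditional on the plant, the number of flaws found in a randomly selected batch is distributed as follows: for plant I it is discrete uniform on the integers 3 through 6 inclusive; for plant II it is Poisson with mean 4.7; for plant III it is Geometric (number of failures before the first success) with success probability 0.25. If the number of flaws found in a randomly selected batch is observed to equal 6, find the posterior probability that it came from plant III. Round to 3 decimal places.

Likelihoods P(X=6 | ·): I: 0.25; II: 0.136167; III: 0.0444946.
Posterior ∝ prior × likelihood. Numerator for III: 0.25·0.0444946 = 0.0111237.
Normalizing constant: 0.5·0.25 + 0.25·0.136167 + 0.25·0.0444946 = 0.170165.
P(III | observation) = 0.0111237 / 0.170165 = 0.0653697.

0.065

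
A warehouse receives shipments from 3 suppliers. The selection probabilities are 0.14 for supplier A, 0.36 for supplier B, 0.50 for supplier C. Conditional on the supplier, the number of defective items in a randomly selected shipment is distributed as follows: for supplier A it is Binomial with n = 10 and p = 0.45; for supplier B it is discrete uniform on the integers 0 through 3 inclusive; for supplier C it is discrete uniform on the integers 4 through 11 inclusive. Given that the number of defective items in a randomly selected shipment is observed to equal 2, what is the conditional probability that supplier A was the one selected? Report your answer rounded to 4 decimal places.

Likelihoods P(X=2 | ·): A: 0.0763026; B: 0.25; C: 0.
Posterior ∝ prior × likelihood. Numerator for A: 0.14·0.0763026 = 0.0106824.
Normalizing constant: 0.14·0.0763026 + 0.36·0.25 + 0.5·0 = 0.100682.
P(A | observation) = 0.0106824 / 0.100682 = 0.1061.

0.1061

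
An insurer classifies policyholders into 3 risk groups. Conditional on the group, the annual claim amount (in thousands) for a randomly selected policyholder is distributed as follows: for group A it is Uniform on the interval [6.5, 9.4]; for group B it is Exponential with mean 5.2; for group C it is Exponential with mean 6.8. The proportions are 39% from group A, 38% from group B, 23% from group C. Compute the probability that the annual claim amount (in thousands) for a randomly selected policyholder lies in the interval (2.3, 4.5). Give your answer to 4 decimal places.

0.1296

Conditional on each group, P(2.3 < X < 4.5): A: 0; B: 0.221662; C: 0.197087.
By total probability, P(2.3 < X < 4.5) = 0.39·0 + 0.38·0.221662 + 0.23·0.197087 = 0.129562.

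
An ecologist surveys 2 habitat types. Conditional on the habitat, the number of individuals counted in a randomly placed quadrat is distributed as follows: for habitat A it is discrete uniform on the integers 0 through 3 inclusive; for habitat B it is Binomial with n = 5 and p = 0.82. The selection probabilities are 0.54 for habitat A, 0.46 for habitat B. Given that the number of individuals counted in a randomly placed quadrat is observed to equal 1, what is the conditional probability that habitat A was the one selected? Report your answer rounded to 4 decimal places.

Likelihoods P(X=1 | ·): A: 0.25; B: 0.00430402.
Posterior ∝ prior × likelihood. Numerator for A: 0.54·0.25 = 0.135.
Normalizing constant: 0.54·0.25 + 0.46·0.00430402 = 0.13698.
P(A | observation) = 0.135 / 0.13698 = 0.985546.

0.9855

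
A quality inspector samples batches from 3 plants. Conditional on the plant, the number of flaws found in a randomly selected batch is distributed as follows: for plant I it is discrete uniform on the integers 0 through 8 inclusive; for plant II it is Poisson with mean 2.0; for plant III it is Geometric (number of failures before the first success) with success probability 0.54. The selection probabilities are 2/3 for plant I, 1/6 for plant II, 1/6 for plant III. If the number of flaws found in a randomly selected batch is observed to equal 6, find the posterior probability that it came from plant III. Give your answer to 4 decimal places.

Likelihoods P(X=6 | ·): I: 0.111111; II: 0.0120298; III: 0.00511612.
Posterior ∝ prior × likelihood. Numerator for III: 0.166667·0.00511612 = 0.000852687.
Normalizing constant: 0.666667·0.111111 + 0.166667·0.0120298 + 0.166667·0.00511612 = 0.0769317.
P(III | observation) = 0.000852687 / 0.0769317 = 0.0110837.

0.0111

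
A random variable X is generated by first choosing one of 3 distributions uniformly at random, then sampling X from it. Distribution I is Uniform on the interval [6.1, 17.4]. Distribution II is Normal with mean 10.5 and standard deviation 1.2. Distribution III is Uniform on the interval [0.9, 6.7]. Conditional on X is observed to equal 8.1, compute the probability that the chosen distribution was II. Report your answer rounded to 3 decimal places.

0.337

Likelihoods f(8.1 | ·): I: 0.0884956; II: 0.0449925; III: 0.
Posterior ∝ prior × likelihood. Numerator for II: 0.333333·0.0449925 = 0.0149975.
Normalizing constant: 0.333333·0.0884956 + 0.333333·0.0449925 + 0.333333·0 = 0.044496.
P(II | observation) = 0.0149975 / 0.044496 = 0.337052.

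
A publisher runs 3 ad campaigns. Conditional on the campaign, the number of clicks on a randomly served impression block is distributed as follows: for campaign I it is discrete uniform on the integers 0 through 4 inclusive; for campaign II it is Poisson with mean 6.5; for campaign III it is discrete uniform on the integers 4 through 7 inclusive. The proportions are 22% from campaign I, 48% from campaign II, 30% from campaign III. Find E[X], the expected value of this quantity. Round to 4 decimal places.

5.2100

Component means — I: 2; II: 6.5; III: 5.5.
E[X] = 0.22·2 + 0.48·6.5 + 0.3·5.5 = 5.21.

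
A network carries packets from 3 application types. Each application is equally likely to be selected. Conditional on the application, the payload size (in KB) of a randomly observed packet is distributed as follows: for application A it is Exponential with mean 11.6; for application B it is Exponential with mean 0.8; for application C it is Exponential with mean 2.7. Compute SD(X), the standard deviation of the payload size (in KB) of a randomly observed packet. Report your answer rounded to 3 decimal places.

8.346

Per component, A: μ=11.6, E[X²]=269.12; B: μ=0.8, E[X²]=1.28; C: μ=2.7, E[X²]=14.58.
E[X] = 0.333333·11.6 + 0.333333·0.8 + 0.333333·2.7 = 5.03333.
E[X²] = 0.333333·269.12 + 0.333333·1.28 + 0.333333·14.58 = 94.9933.
Var(X) = E[X²] − (E[X])² = 94.9933 − 25.3344 = 69.6589.
SD(X) = √69.6589 = 8.34619.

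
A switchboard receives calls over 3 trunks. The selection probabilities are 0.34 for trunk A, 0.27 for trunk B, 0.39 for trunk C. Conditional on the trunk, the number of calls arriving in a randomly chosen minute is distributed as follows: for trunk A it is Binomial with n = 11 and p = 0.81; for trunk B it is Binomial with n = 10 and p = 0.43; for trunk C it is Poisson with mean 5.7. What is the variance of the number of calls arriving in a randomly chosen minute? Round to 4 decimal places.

6.9840

Per component, A: μ=8.91, E[X²]=81.081; B: μ=4.3, E[X²]=20.941; C: μ=5.7, E[X²]=38.19.
E[X] = 0.34·8.91 + 0.27·4.3 + 0.39·5.7 = 6.4134.
E[X²] = 0.34·81.081 + 0.27·20.941 + 0.39·38.19 = 48.1157.
Var(X) = E[X²] − (E[X])² = 48.1157 − 41.1317 = 6.98401.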